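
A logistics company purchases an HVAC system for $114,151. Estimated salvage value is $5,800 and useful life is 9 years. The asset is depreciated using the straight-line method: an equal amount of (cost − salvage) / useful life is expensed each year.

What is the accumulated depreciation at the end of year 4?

$48,156

Depreciable base = $114,151 − $5,800 = $108,351.
Annual expense = $108,351 / 9 = $12,039.
End of year 1: book value $102,112.
End of year 2: book value $90,073.
End of year 3: book value $78,034.
End of year 4: book value $65,995.
Accumulated through year 4 = $114,151 − $65,995 = $48,156.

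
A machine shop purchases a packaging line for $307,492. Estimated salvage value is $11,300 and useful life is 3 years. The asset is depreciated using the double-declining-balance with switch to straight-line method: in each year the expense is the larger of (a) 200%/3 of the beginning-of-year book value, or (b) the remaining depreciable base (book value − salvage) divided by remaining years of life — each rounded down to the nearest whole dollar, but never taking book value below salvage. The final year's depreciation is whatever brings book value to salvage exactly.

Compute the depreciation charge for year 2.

$68,332

Depreciable base = $307,492 − $11,300 = $296,192.
Year 1: DB = ⌊$307,492 × 200%/3⌋ = $204,994; SL = ⌊$296,192/3⌋ = $98,730 → take DB $204,994. Book value $102,498.
Year 2: DB = ⌊$102,498 × 200%/3⌋ = $68,332; SL = ⌊$91,198/2⌋ = $45,599 → take DB $68,332. Book value $34,166.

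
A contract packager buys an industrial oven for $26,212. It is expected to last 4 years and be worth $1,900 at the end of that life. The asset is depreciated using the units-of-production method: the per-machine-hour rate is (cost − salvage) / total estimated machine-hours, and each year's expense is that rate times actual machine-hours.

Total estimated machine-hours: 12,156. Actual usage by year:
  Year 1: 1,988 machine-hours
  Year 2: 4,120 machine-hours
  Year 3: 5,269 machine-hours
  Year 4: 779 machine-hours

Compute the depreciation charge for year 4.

Depreciable base = $26,212 − $1,900 = $24,312.
Rate = $24,312 / 12,156 machine-hours = $2 per machine-hour.
Year 1: 1,988 × $2 = $3,976. Book value $22,236.
Year 2: 4,120 × $2 = $8,240. Book value $13,996.
Year 3: 5,269 × $2 = $10,538. Book value $3,458.
Year 4: 779 × $2 = $1,558. Book value $1,900.

$1,558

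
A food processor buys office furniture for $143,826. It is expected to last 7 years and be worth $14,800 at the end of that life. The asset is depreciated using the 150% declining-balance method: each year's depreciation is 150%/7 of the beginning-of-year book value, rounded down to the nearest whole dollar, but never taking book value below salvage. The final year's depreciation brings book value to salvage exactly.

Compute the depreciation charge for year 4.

$14,949

Depreciable base = $143,826 − $14,800 = $129,026.
Year 1: ⌊$143,826 × 150%/7⌋ = $30,819. Book value $113,007.
Year 2: ⌊$113,007 × 150%/7⌋ = $24,215. Book value $88,792.
Year 3: ⌊$88,792 × 150%/7⌋ = $19,026. Book value $69,766.
Year 4: ⌊$69,766 × 150%/7⌋ = $14,949. Book value $54,817.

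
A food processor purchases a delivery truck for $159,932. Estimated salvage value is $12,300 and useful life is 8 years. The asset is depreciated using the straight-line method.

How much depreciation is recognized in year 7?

$18,454

Depreciable base = $159,932 − $12,300 = $147,632.
Annual expense = $147,632 / 8 = $18,454.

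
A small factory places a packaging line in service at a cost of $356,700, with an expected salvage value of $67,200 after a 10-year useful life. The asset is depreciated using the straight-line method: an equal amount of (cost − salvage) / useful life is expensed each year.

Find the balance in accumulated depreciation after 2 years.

Depreciable base = $356,700 − $67,200 = $289,500.
Annual expense = $289,500 / 10 = $28,950.
End of year 1: book value $327,750.
End of year 2: book value $298,800.
Accumulated through year 2 = $356,700 − $298,800 = $57,900.

$57,900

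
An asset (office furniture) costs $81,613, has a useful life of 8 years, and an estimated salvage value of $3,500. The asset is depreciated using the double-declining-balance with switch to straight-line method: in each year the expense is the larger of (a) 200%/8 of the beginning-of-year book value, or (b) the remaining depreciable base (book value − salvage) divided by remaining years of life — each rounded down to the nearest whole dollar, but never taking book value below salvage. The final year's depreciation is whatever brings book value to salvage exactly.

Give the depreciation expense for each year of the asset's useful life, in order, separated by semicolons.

Depreciable base = $81,613 − $3,500 = $78,113.
Year 1: DB = ⌊$81,613 × 200%/8⌋ = $20,403; SL = ⌊$78,113/8⌋ = $9,764 → take DB $20,403. Book value $61,210.
Year 2: DB = ⌊$61,210 × 200%/8⌋ = $15,302; SL = ⌊$57,710/7⌋ = $8,244 → take DB $15,302. Book value $45,908.
Year 3: DB = ⌊$45,908 × 200%/8⌋ = $11,477; SL = ⌊$42,408/6⌋ = $7,068 → take DB $11,477. Book value $34,431.
Year 4: DB = ⌊$34,431 × 200%/8⌋ = $8,607; SL = ⌊$30,931/5⌋ = $6,186 → take DB $8,607. Book value $25,824.
Year 5: DB = ⌊$25,824 × 200%/8⌋ = $6,456; SL = ⌊$22,324/4⌋ = $5,581 → take DB $6,456. Book value $19,368.
Year 6: DB = ⌊$19,368 × 200%/8⌋ = $4,842; SL = ⌊$15,868/3⌋ = $5,289 → take SL $5,289. Book value $14,079.
Year 7: DB = ⌊$14,079 × 200%/8⌋ = $3,519; SL = ⌊$10,579/2⌋ = $5,289 → take SL $5,289. Book value $8,790.
Year 8 (final): $8,790 − $3,500 = $5,290. Book value $3,500.

$20,403; $15,302; $11,477; $8,607; $6,456; $5,289; $5,289; $5,290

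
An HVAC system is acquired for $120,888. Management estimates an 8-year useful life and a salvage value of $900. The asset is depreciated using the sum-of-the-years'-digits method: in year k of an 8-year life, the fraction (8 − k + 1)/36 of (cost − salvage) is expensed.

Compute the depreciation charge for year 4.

$16,665

Depreciable base = $120,888 − $900 = $119,988.
Sum of the years' digits = 8+7+6+5+4+3+2+1 = 36.
Year 1: $119,988 × 8/36 = $26,664. Book value $94,224.
Year 2: $119,988 × 7/36 = $23,331. Book value $70,893.
Year 3: $119,988 × 6/36 = $19,998. Book value $50,895.
Year 4: $119,988 × 5/36 = $16,665. Book value $34,230.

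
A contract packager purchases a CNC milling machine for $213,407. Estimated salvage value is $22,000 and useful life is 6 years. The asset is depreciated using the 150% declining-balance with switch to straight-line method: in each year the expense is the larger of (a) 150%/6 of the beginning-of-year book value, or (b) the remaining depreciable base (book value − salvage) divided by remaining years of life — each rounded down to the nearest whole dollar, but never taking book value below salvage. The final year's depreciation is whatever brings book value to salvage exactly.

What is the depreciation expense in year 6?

$22,678

Depreciable base = $213,407 − $22,000 = $191,407.
Year 1: DB = ⌊$213,407 × 150%/6⌋ = $53,351; SL = ⌊$191,407/6⌋ = $31,901 → take DB $53,351. Book value $160,056.
Year 2: DB = ⌊$160,056 × 150%/6⌋ = $40,014; SL = ⌊$138,056/5⌋ = $27,611 → take DB $40,014. Book value $120,042.
Year 3: DB = ⌊$120,042 × 150%/6⌋ = $30,010; SL = ⌊$98,042/4⌋ = $24,510 → take DB $30,010. Book value $90,032.
Year 4: DB = ⌊$90,032 × 150%/6⌋ = $22,508; SL = ⌊$68,032/3⌋ = $22,677 → take SL $22,677. Book value $67,355.
Year 5: DB = ⌊$67,355 × 150%/6⌋ = $16,838; SL = ⌊$45,355/2⌋ = $22,677 → take SL $22,677. Book value $44,678.
Year 6 (final): $44,678 − $22,000 = $22,678. Book value $22,000.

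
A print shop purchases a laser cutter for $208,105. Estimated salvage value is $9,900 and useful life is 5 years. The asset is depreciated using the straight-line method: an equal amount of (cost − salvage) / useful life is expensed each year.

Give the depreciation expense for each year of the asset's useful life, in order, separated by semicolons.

Depreciable base = $208,105 − $9,900 = $198,205.
Annual expense = $198,205 / 5 = $39,641.
End of year 1: book value $168,464.
End of year 2: book value $128,823.
End of year 3: book value $89,182.
End of year 4: book value $49,541.
End of year 5: book value $9,900.

$39,641; $39,641; $39,641; $39,641; $39,641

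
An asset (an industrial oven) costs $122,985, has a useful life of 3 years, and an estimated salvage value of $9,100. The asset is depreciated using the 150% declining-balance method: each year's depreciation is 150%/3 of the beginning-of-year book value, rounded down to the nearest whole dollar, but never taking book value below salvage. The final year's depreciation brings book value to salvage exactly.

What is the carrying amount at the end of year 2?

$30,747

Depreciable base = $122,985 − $9,100 = $113,885.
Year 1: ⌊$122,985 × 150%/3⌋ = $61,492. Book value $61,493.
Year 2: ⌊$61,493 × 150%/3⌋ = $30,746. Book value $30,747.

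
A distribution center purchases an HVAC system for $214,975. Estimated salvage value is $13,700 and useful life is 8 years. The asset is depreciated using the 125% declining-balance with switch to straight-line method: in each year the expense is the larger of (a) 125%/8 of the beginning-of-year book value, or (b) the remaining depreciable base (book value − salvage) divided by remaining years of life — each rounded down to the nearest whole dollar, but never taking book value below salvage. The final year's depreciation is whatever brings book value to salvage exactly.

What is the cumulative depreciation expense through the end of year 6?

Depreciable base = $214,975 − $13,700 = $201,275.
Year 1: DB = ⌊$214,975 × 125%/8⌋ = $33,589; SL = ⌊$201,275/8⌋ = $25,159 → take DB $33,589. Book value $181,386.
Year 2: DB = ⌊$181,386 × 125%/8⌋ = $28,341; SL = ⌊$167,686/7⌋ = $23,955 → take DB $28,341. Book value $153,045.
Year 3: DB = ⌊$153,045 × 125%/8⌋ = $23,913; SL = ⌊$139,345/6⌋ = $23,224 → take DB $23,913. Book value $129,132.
Year 4: DB = ⌊$129,132 × 125%/8⌋ = $20,176; SL = ⌊$115,432/5⌋ = $23,086 → take SL $23,086. Book value $106,046.
Year 5: DB = ⌊$106,046 × 125%/8⌋ = $16,569; SL = ⌊$92,346/4⌋ = $23,086 → take SL $23,086. Book value $82,960.
Year 6: DB = ⌊$82,960 × 125%/8⌋ = $12,962; SL = ⌊$69,260/3⌋ = $23,086 → take SL $23,086. Book value $59,874.
Accumulated through year 6 = $214,975 − $59,874 = $155,101.

$155,101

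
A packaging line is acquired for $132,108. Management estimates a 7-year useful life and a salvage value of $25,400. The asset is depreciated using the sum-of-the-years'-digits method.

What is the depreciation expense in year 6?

$7,622

Depreciable base = $132,108 − $25,400 = $106,708.
Sum of the years' digits = 7+6+5+4+3+2+1 = 28.
Year 1: $106,708 × 7/28 = $26,677. Book value $105,431.
Year 2: $106,708 × 6/28 = $22,866. Book value $82,565.
Year 3: $106,708 × 5/28 = $19,055. Book value $63,510.
Year 4: $106,708 × 4/28 = $15,244. Book value $48,266.
Year 5: $106,708 × 3/28 = $11,433. Book value $36,833.
Year 6: $106,708 × 2/28 = $7,622. Book value $29,211.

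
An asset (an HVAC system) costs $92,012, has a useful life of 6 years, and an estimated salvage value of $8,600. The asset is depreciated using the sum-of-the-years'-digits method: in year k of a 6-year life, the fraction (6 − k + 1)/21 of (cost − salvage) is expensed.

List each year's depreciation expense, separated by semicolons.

$23,832; $19,860; $15,888; $11,916; $7,944; $3,972

Depreciable base = $92,012 − $8,600 = $83,412.
Sum of the years' digits = 6+5+4+3+2+1 = 21.
Year 1: $83,412 × 6/21 = $23,832. Book value $68,180.
Year 2: $83,412 × 5/21 = $19,860. Book value $48,320.
Year 3: $83,412 × 4/21 = $15,888. Book value $32,432.
Year 4: $83,412 × 3/21 = $11,916. Book value $20,516.
Year 5: $83,412 × 2/21 = $7,944. Book value $12,572.
Year 6: $83,412 × 1/21 = $3,972. Book value $8,600.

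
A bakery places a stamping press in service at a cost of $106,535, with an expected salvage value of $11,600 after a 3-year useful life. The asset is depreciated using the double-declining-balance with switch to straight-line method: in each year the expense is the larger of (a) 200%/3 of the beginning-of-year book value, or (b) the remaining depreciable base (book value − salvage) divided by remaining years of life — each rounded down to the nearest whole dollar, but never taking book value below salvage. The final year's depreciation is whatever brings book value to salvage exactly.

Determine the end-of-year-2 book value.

$11,838

Depreciable base = $106,535 − $11,600 = $94,935.
Year 1: DB = ⌊$106,535 × 200%/3⌋ = $71,023; SL = ⌊$94,935/3⌋ = $31,645 → take DB $71,023. Book value $35,512.
Year 2: DB = ⌊$35,512 × 200%/3⌋ = $23,674; SL = ⌊$23,912/2⌋ = $11,956 → take DB $23,674. Book value $11,838.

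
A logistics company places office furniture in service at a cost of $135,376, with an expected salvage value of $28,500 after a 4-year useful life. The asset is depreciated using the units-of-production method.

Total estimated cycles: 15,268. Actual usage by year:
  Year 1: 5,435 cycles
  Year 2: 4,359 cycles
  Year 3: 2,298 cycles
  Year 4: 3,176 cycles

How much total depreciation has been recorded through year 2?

Depreciable base = $135,376 − $28,500 = $106,876.
Rate = $106,876 / 15,268 cycles = $7 per cycle.
Year 1: 5,435 × $7 = $38,045. Book value $97,331.
Year 2: 4,359 × $7 = $30,513. Book value $66,818.
Accumulated through year 2 = $135,376 − $66,818 = $68,558.

$68,558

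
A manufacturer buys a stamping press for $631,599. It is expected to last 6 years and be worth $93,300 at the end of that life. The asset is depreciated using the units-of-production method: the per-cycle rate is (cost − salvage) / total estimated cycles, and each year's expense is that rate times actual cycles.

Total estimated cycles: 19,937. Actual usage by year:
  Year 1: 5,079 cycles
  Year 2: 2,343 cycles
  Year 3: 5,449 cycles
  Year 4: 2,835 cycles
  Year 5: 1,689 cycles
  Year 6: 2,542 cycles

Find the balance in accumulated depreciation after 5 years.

Depreciable base = $631,599 − $93,300 = $538,299.
Rate = $538,299 / 19,937 cycles = $27 per cycle.
Year 1: 5,079 × $27 = $137,133. Book value $494,466.
Year 2: 2,343 × $27 = $63,261. Book value $431,205.
Year 3: 5,449 × $27 = $147,123. Book value $284,082.
Year 4: 2,835 × $27 = $76,545. Book value $207,537.
Year 5: 1,689 × $27 = $45,603. Book value $161,934.
Accumulated through year 5 = $631,599 − $161,934 = $469,665.

$469,665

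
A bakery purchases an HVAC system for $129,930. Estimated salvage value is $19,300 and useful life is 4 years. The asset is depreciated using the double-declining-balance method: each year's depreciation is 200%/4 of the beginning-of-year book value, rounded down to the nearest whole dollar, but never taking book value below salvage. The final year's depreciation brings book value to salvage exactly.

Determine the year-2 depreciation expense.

Depreciable base = $129,930 − $19,300 = $110,630.
Year 1: ⌊$129,930 × 200%/4⌋ = $64,965. Book value $64,965.
Year 2: ⌊$64,965 × 200%/4⌋ = $32,482. Book value $32,483.

$32,482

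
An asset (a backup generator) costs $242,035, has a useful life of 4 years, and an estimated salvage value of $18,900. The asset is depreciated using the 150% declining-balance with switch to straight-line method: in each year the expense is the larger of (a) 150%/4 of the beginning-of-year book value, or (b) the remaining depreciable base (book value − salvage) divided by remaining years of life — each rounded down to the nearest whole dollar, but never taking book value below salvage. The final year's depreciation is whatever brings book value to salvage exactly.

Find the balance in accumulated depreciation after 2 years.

$147,490

Depreciable base = $242,035 − $18,900 = $223,135.
Year 1: DB = ⌊$242,035 × 150%/4⌋ = $90,763; SL = ⌊$223,135/4⌋ = $55,783 → take DB $90,763. Book value $151,272.
Year 2: DB = ⌊$151,272 × 150%/4⌋ = $56,727; SL = ⌊$132,372/3⌋ = $44,124 → take DB $56,727. Book value $94,545.
Accumulated through year 2 = $242,035 − $94,545 = $147,490.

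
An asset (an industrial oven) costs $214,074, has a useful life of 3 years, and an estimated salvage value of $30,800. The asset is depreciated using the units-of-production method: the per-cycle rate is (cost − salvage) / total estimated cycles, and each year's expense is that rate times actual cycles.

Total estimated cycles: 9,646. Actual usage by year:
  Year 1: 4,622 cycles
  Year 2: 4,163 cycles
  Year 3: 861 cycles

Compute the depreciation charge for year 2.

Depreciable base = $214,074 − $30,800 = $183,274.
Rate = $183,274 / 9,646 cycles = $19 per cycle.
Year 1: 4,622 × $19 = $87,818. Book value $126,256.
Year 2: 4,163 × $19 = $79,097. Book value $47,159.

$79,097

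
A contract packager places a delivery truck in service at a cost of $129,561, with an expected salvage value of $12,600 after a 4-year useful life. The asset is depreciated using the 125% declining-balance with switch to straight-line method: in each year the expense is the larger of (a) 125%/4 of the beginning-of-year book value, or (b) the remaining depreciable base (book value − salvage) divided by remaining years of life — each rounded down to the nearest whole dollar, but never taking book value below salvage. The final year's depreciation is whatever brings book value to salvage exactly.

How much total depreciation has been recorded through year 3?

$92,641

Depreciable base = $129,561 − $12,600 = $116,961.
Year 1: DB = ⌊$129,561 × 125%/4⌋ = $40,487; SL = ⌊$116,961/4⌋ = $29,240 → take DB $40,487. Book value $89,074.
Year 2: DB = ⌊$89,074 × 125%/4⌋ = $27,835; SL = ⌊$76,474/3⌋ = $25,491 → take DB $27,835. Book value $61,239.
Year 3: DB = ⌊$61,239 × 125%/4⌋ = $19,137; SL = ⌊$48,639/2⌋ = $24,319 → take SL $24,319. Book value $36,920.
Accumulated through year 3 = $129,561 − $36,920 = $92,641.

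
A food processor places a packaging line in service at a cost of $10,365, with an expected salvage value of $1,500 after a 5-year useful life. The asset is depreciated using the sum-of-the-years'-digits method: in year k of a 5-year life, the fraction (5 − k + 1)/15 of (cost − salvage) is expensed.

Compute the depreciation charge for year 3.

Depreciable base = $10,365 − $1,500 = $8,865.
Sum of the years' digits = 5+4+3+2+1 = 15.
Year 1: $8,865 × 5/15 = $2,955. Book value $7,410.
Year 2: $8,865 × 4/15 = $2,364. Book value $5,046.
Year 3: $8,865 × 3/15 = $1,773. Book value $3,273.

$1,773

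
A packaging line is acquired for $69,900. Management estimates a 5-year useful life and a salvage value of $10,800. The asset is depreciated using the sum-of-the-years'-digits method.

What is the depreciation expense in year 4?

Depreciable base = $69,900 − $10,800 = $59,100.
Sum of the years' digits = 5+4+3+2+1 = 15.
Year 1: $59,100 × 5/15 = $19,700. Book value $50,200.
Year 2: $59,100 × 4/15 = $15,760. Book value $34,440.
Year 3: $59,100 × 3/15 = $11,820. Book value $22,620.
Year 4: $59,100 × 2/15 = $7,880. Book value $14,740.

$7,880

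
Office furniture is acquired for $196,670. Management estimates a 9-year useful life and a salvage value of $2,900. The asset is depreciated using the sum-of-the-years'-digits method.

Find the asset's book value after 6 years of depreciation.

$28,736

Depreciable base = $196,670 − $2,900 = $193,770.
Sum of the years' digits = 9+8+7+6+5+4+3+2+1 = 45.
Year 1: $193,770 × 9/45 = $38,754. Book value $157,916.
Year 2: $193,770 × 8/45 = $34,448. Book value $123,468.
Year 3: $193,770 × 7/45 = $30,142. Book value $93,326.
Year 4: $193,770 × 6/45 = $25,836. Book value $67,490.
Year 5: $193,770 × 5/45 = $21,530. Book value $45,960.
Year 6: $193,770 × 4/45 = $17,224. Book value $28,736.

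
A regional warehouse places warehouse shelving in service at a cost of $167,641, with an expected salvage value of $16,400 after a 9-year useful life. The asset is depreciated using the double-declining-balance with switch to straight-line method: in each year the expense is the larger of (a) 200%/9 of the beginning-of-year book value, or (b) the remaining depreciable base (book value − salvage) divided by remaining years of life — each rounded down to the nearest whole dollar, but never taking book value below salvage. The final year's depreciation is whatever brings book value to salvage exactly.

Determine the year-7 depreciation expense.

Depreciable base = $167,641 − $16,400 = $151,241.
Year 1: DB = ⌊$167,641 × 200%/9⌋ = $37,253; SL = ⌊$151,241/9⌋ = $16,804 → take DB $37,253. Book value $130,388.
Year 2: DB = ⌊$130,388 × 200%/9⌋ = $28,975; SL = ⌊$113,988/8⌋ = $14,248 → take DB $28,975. Book value $101,413.
Year 3: DB = ⌊$101,413 × 200%/9⌋ = $22,536; SL = ⌊$85,013/7⌋ = $12,144 → take DB $22,536. Book value $78,877.
Year 4: DB = ⌊$78,877 × 200%/9⌋ = $17,528; SL = ⌊$62,477/6⌋ = $10,412 → take DB $17,528. Book value $61,349.
Year 5: DB = ⌊$61,349 × 200%/9⌋ = $13,633; SL = ⌊$44,949/5⌋ = $8,989 → take DB $13,633. Book value $47,716.
Year 6: DB = ⌊$47,716 × 200%/9⌋ = $10,603; SL = ⌊$31,316/4⌋ = $7,829 → take DB $10,603. Book value $37,113.
Year 7: DB = ⌊$37,113 × 200%/9⌋ = $8,247; SL = ⌊$20,713/3⌋ = $6,904 → take DB $8,247. Book value $28,866.

$8,247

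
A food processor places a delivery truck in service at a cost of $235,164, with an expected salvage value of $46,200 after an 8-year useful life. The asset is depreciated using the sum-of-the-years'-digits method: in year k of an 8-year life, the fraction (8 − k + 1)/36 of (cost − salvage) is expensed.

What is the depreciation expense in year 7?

Depreciable base = $235,164 − $46,200 = $188,964.
Sum of the years' digits = 8+7+6+5+4+3+2+1 = 36.
Year 1: $188,964 × 8/36 = $41,992. Book value $193,172.
Year 2: $188,964 × 7/36 = $36,743. Book value $156,429.
Year 3: $188,964 × 6/36 = $31,494. Book value $124,935.
Year 4: $188,964 × 5/36 = $26,245. Book value $98,690.
Year 5: $188,964 × 4/36 = $20,996. Book value $77,694.
Year 6: $188,964 × 3/36 = $15,747. Book value $61,947.
Year 7: $188,964 × 2/36 = $10,498. Book value $51,449.

$10,498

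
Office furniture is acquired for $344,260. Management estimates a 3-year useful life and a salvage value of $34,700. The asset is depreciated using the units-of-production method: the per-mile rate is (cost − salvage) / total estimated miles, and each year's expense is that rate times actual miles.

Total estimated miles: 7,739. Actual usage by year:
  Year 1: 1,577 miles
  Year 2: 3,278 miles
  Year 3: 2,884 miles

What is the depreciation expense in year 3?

$115,360

Depreciable base = $344,260 − $34,700 = $309,560.
Rate = $309,560 / 7,739 miles = $40 per mile.
Year 1: 1,577 × $40 = $63,080. Book value $281,180.
Year 2: 3,278 × $40 = $131,120. Book value $150,060.
Year 3: 2,884 × $40 = $115,360. Book value $34,700.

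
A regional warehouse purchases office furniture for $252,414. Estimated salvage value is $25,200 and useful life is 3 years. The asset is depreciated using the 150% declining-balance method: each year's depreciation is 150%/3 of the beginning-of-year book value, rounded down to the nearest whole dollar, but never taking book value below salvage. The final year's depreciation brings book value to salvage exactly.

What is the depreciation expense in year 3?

$37,904

Depreciable base = $252,414 − $25,200 = $227,214.
Year 1: ⌊$252,414 × 150%/3⌋ = $126,207. Book value $126,207.
Year 2: ⌊$126,207 × 150%/3⌋ = $63,103. Book value $63,104.
Year 3 (final): $63,104 − $25,200 = $37,904. Book value $25,200.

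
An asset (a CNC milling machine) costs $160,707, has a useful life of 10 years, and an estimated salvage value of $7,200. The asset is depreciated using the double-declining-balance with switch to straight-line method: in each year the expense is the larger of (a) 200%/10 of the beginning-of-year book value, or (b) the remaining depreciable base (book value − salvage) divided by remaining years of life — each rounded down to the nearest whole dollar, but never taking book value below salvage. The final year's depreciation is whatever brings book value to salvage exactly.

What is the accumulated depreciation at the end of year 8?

$136,041

Depreciable base = $160,707 − $7,200 = $153,507.
Year 1: DB = ⌊$160,707 × 200%/10⌋ = $32,141; SL = ⌊$153,507/10⌋ = $15,350 → take DB $32,141. Book value $128,566.
Year 2: DB = ⌊$128,566 × 200%/10⌋ = $25,713; SL = ⌊$121,366/9⌋ = $13,485 → take DB $25,713. Book value $102,853.
Year 3: DB = ⌊$102,853 × 200%/10⌋ = $20,570; SL = ⌊$95,653/8⌋ = $11,956 → take DB $20,570. Book value $82,283.
Year 4: DB = ⌊$82,283 × 200%/10⌋ = $16,456; SL = ⌊$75,083/7⌋ = $10,726 → take DB $16,456. Book value $65,827.
Year 5: DB = ⌊$65,827 × 200%/10⌋ = $13,165; SL = ⌊$58,627/6⌋ = $9,771 → take DB $13,165. Book value $52,662.
Year 6: DB = ⌊$52,662 × 200%/10⌋ = $10,532; SL = ⌊$45,462/5⌋ = $9,092 → take DB $10,532. Book value $42,130.
Year 7: DB = ⌊$42,130 × 200%/10⌋ = $8,426; SL = ⌊$34,930/4⌋ = $8,732 → take SL $8,732. Book value $33,398.
Year 8: DB = ⌊$33,398 × 200%/10⌋ = $6,679; SL = ⌊$26,198/3⌋ = $8,732 → take SL $8,732. Book value $24,666.
Accumulated through year 8 = $160,707 − $24,666 = $136,041.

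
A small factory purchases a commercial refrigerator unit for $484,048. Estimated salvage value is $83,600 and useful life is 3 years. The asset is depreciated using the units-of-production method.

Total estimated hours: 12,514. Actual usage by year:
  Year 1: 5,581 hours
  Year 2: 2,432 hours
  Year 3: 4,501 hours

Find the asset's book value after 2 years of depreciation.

$227,632

Depreciable base = $484,048 − $83,600 = $400,448.
Rate = $400,448 / 12,514 hours = $32 per hour.
Year 1: 5,581 × $32 = $178,592. Book value $305,456.
Year 2: 2,432 × $32 = $77,824. Book value $227,632.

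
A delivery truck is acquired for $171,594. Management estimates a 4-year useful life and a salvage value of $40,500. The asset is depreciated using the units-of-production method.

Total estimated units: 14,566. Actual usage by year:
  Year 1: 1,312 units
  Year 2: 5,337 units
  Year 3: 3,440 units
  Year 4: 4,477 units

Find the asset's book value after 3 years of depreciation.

$80,793

Depreciable base = $171,594 − $40,500 = $131,094.
Rate = $131,094 / 14,566 units = $9 per unit.
Year 1: 1,312 × $9 = $11,808. Book value $159,786.
Year 2: 5,337 × $9 = $48,033. Book value $111,753.
Year 3: 3,440 × $9 = $30,960. Book value $80,793.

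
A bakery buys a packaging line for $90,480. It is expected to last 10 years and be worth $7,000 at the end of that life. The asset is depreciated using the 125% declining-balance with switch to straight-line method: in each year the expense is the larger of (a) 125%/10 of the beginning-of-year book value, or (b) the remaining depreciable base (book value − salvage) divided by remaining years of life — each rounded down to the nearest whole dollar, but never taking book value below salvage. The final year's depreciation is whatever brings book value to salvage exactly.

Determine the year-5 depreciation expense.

$7,659

Depreciable base = $90,480 − $7,000 = $83,480.
Year 1: DB = ⌊$90,480 × 125%/10⌋ = $11,310; SL = ⌊$83,480/10⌋ = $8,348 → take DB $11,310. Book value $79,170.
Year 2: DB = ⌊$79,170 × 125%/10⌋ = $9,896; SL = ⌊$72,170/9⌋ = $8,018 → take DB $9,896. Book value $69,274.
Year 3: DB = ⌊$69,274 × 125%/10⌋ = $8,659; SL = ⌊$62,274/8⌋ = $7,784 → take DB $8,659. Book value $60,615.
Year 4: DB = ⌊$60,615 × 125%/10⌋ = $7,576; SL = ⌊$53,615/7⌋ = $7,659 → take SL $7,659. Book value $52,956.
Year 5: DB = ⌊$52,956 × 125%/10⌋ = $6,619; SL = ⌊$45,956/6⌋ = $7,659 → take SL $7,659. Book value $45,297.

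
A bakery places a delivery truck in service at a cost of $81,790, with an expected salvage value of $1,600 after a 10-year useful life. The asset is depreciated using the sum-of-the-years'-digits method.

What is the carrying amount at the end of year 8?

Depreciable base = $81,790 − $1,600 = $80,190.
Sum of the years' digits = 10+9+8+7+6+5+4+3+2+1 = 55.
Year 1: $80,190 × 10/55 = $14,580. Book value $67,210.
Year 2: $80,190 × 9/55 = $13,122. Book value $54,088.
Year 3: $80,190 × 8/55 = $11,664. Book value $42,424.
Year 4: $80,190 × 7/55 = $10,206. Book value $32,218.
Year 5: $80,190 × 6/55 = $8,748. Book value $23,470.
Year 6: $80,190 × 5/55 = $7,290. Book value $16,180.
Year 7: $80,190 × 4/55 = $5,832. Book value $10,348.
Year 8: $80,190 × 3/55 = $4,374. Book value $5,974.

$5,974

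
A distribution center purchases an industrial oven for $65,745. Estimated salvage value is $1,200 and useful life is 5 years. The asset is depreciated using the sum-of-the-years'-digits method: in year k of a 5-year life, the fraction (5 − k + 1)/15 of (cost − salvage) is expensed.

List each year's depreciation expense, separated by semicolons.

$21,515; $17,212; $12,909; $8,606; $4,303

Depreciable base = $65,745 − $1,200 = $64,545.
Sum of the years' digits = 5+4+3+2+1 = 15.
Year 1: $64,545 × 5/15 = $21,515. Book value $44,230.
Year 2: $64,545 × 4/15 = $17,212. Book value $27,018.
Year 3: $64,545 × 3/15 = $12,909. Book value $14,109.
Year 4: $64,545 × 2/15 = $8,606. Book value $5,503.
Year 5: $64,545 × 1/15 = $4,303. Book value $1,200.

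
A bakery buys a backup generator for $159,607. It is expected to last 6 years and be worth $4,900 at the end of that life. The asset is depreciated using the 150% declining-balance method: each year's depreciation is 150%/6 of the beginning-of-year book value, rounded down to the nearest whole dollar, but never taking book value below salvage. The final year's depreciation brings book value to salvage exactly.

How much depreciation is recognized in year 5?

Depreciable base = $159,607 − $4,900 = $154,707.
Year 1: ⌊$159,607 × 150%/6⌋ = $39,901. Book value $119,706.
Year 2: ⌊$119,706 × 150%/6⌋ = $29,926. Book value $89,780.
Year 3: ⌊$89,780 × 150%/6⌋ = $22,445. Book value $67,335.
Year 4: ⌊$67,335 × 150%/6⌋ = $16,833. Book value $50,502.
Year 5: ⌊$50,502 × 150%/6⌋ = $12,625. Book value $37,877.

$12,625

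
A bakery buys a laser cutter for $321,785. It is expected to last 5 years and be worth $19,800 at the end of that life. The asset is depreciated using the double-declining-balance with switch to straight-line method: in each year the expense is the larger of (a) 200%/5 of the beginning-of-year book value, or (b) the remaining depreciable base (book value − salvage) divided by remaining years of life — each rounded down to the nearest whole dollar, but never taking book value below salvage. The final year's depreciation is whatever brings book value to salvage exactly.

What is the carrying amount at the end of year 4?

Depreciable base = $321,785 − $19,800 = $301,985.
Year 1: DB = ⌊$321,785 × 200%/5⌋ = $128,714; SL = ⌊$301,985/5⌋ = $60,397 → take DB $128,714. Book value $193,071.
Year 2: DB = ⌊$193,071 × 200%/5⌋ = $77,228; SL = ⌊$173,271/4⌋ = $43,317 → take DB $77,228. Book value $115,843.
Year 3: DB = ⌊$115,843 × 200%/5⌋ = $46,337; SL = ⌊$96,043/3⌋ = $32,014 → take DB $46,337. Book value $69,506.
Year 4: DB = ⌊$69,506 × 200%/5⌋ = $27,802; SL = ⌊$49,706/2⌋ = $24,853 → take DB $27,802. Book value $41,704.

$41,704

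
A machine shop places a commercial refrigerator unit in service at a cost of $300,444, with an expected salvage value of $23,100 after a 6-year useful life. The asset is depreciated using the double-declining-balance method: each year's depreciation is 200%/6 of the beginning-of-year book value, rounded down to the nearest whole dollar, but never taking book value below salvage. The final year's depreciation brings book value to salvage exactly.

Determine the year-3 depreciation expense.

Depreciable base = $300,444 − $23,100 = $277,344.
Year 1: ⌊$300,444 × 200%/6⌋ = $100,148. Book value $200,296.
Year 2: ⌊$200,296 × 200%/6⌋ = $66,765. Book value $133,531.
Year 3: ⌊$133,531 × 200%/6⌋ = $44,510. Book value $89,021.

$44,510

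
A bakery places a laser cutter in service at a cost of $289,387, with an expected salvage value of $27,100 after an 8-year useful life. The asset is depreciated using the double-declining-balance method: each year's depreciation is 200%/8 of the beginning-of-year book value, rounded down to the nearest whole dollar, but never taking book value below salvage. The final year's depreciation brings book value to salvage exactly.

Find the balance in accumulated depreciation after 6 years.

$237,881

Depreciable base = $289,387 − $27,100 = $262,287.
Year 1: ⌊$289,387 × 200%/8⌋ = $72,346. Book value $217,041.
Year 2: ⌊$217,041 × 200%/8⌋ = $54,260. Book value $162,781.
Year 3: ⌊$162,781 × 200%/8⌋ = $40,695. Book value $122,086.
Year 4: ⌊$122,086 × 200%/8⌋ = $30,521. Book value $91,565.
Year 5: ⌊$91,565 × 200%/8⌋ = $22,891. Book value $68,674.
Year 6: ⌊$68,674 × 200%/8⌋ = $17,168. Book value $51,506.
Accumulated through year 6 = $289,387 − $51,506 = $237,881.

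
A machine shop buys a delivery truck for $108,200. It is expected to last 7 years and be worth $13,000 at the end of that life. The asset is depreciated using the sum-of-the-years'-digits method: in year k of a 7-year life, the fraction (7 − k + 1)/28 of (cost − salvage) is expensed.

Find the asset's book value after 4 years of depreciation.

$33,400

Depreciable base = $108,200 − $13,000 = $95,200.
Sum of the years' digits = 7+6+5+4+3+2+1 = 28.
Year 1: $95,200 × 7/28 = $23,800. Book value $84,400.
Year 2: $95,200 × 6/28 = $20,400. Book value $64,000.
Year 3: $95,200 × 5/28 = $17,000. Book value $47,000.
Year 4: $95,200 × 4/28 = $13,600. Book value $33,400.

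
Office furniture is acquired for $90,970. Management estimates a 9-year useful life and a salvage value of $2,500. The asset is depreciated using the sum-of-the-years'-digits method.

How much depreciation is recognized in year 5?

$9,830

Depreciable base = $90,970 − $2,500 = $88,470.
Sum of the years' digits = 9+8+7+6+5+4+3+2+1 = 45.
Year 1: $88,470 × 9/45 = $17,694. Book value $73,276.
Year 2: $88,470 × 8/45 = $15,728. Book value $57,548.
Year 3: $88,470 × 7/45 = $13,762. Book value $43,786.
Year 4: $88,470 × 6/45 = $11,796. Book value $31,990.
Year 5: $88,470 × 5/45 = $9,830. Book value $22,160.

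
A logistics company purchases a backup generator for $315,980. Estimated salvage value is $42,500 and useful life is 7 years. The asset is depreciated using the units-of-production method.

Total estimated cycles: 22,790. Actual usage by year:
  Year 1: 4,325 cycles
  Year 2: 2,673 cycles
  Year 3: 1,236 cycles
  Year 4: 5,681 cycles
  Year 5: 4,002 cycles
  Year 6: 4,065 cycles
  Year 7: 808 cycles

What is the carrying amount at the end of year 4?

Depreciable base = $315,980 − $42,500 = $273,480.
Rate = $273,480 / 22,790 cycles = $12 per cycle.
Year 1: 4,325 × $12 = $51,900. Book value $264,080.
Year 2: 2,673 × $12 = $32,076. Book value $232,004.
Year 3: 1,236 × $12 = $14,832. Book value $217,172.
Year 4: 5,681 × $12 = $68,172. Book value $149,000.

$149,000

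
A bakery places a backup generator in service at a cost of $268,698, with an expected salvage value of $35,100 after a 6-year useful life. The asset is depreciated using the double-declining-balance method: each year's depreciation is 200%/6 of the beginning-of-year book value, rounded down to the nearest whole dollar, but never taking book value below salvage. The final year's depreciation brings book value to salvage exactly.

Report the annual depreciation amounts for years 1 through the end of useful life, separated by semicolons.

Depreciable base = $268,698 − $35,100 = $233,598.
Year 1: ⌊$268,698 × 200%/6⌋ = $89,566. Book value $179,132.
Year 2: ⌊$179,132 × 200%/6⌋ = $59,710. Book value $119,422.
Year 3: ⌊$119,422 × 200%/6⌋ = $39,807. Book value $79,615.
Year 4: ⌊$79,615 × 200%/6⌋ = $26,538. Book value $53,077.
Year 5: ⌊$53,077 × 200%/6⌋ = $17,692. Book value $35,385.
Year 6 (final): $35,385 − $35,100 = $285. Book value $35,100.

$89,566; $59,710; $39,807; $26,538; $17,692; $285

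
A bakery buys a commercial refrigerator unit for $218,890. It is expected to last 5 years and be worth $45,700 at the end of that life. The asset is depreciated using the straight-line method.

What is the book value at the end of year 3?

Depreciable base = $218,890 − $45,700 = $173,190.
Annual expense = $173,190 / 5 = $34,638.
End of year 1: book value $184,252.
End of year 2: book value $149,614.
End of year 3: book value $114,976.

$114,976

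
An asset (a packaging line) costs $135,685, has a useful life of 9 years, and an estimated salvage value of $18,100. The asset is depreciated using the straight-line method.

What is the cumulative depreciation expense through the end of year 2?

Depreciable base = $135,685 − $18,100 = $117,585.
Annual expense = $117,585 / 9 = $13,065.
End of year 1: book value $122,620.
End of year 2: book value $109,555.
Accumulated through year 2 = $135,685 − $109,555 = $26,130.

$26,130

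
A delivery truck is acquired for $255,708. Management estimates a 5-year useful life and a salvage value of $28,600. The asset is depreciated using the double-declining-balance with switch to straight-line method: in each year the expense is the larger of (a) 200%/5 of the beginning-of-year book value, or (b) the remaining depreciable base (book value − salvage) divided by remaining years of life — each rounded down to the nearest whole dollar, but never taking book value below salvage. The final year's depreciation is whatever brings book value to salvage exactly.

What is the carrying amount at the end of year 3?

Depreciable base = $255,708 − $28,600 = $227,108.
Year 1: DB = ⌊$255,708 × 200%/5⌋ = $102,283; SL = ⌊$227,108/5⌋ = $45,421 → take DB $102,283. Book value $153,425.
Year 2: DB = ⌊$153,425 × 200%/5⌋ = $61,370; SL = ⌊$124,825/4⌋ = $31,206 → take DB $61,370. Book value $92,055.
Year 3: DB = ⌊$92,055 × 200%/5⌋ = $36,822; SL = ⌊$63,455/3⌋ = $21,151 → take DB $36,822. Book value $55,233.

$55,233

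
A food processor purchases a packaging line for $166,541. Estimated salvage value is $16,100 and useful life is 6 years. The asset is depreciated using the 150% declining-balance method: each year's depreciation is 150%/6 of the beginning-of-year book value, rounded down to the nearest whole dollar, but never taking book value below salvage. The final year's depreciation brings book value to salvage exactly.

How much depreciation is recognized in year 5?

Depreciable base = $166,541 − $16,100 = $150,441.
Year 1: ⌊$166,541 × 150%/6⌋ = $41,635. Book value $124,906.
Year 2: ⌊$124,906 × 150%/6⌋ = $31,226. Book value $93,680.
Year 3: ⌊$93,680 × 150%/6⌋ = $23,420. Book value $70,260.
Year 4: ⌊$70,260 × 150%/6⌋ = $17,565. Book value $52,695.
Year 5: ⌊$52,695 × 150%/6⌋ = $13,173. Book value $39,522.

$13,173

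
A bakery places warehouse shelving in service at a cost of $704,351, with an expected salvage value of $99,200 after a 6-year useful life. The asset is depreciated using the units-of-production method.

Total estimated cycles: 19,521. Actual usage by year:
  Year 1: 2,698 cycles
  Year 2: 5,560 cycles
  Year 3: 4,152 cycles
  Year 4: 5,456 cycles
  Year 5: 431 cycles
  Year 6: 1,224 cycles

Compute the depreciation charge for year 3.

Depreciable base = $704,351 − $99,200 = $605,151.
Rate = $605,151 / 19,521 cycles = $31 per cycle.
Year 1: 2,698 × $31 = $83,638. Book value $620,713.
Year 2: 5,560 × $31 = $172,360. Book value $448,353.
Year 3: 4,152 × $31 = $128,712. Book value $319,641.

$128,712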